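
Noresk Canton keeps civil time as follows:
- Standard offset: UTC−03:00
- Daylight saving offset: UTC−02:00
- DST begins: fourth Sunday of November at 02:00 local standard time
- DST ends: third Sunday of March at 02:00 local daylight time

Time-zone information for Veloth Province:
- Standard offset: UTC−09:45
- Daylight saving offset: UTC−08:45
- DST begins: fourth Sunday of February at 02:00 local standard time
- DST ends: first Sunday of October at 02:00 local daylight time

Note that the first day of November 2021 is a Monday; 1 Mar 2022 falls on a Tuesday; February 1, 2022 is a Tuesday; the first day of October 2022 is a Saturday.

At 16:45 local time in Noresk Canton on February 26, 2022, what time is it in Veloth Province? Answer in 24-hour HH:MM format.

09:00

1 November 2021 is a Monday, so the first Sunday is November 7 and the fourth is November 28.
1 March 2022 is a Tuesday, so the first Sunday is March 6 and the third is March 20.
Daylight saving runs 28 November 2021 – 20 March 2022; February 26, 2022 is inside that window, so Noresk Canton is at UTC−02:00.
16:45 Noresk Canton + 2h = 18:45 UTC.
1 February 2022 is a Tuesday, so the first Sunday is February 6 and the fourth is February 27.
1 October 2022 is a Saturday, so the first Sunday is October 2.
At the standard offset (UTC−09:45), 18:45 UTC − 9h45m = 09:00 Veloth Province standard time.
Daylight saving runs 27 February – 2 October; the standard-time date in Veloth Province, February 26, 2022, is outside that window, so Veloth Province is on standard time at UTC−09:45.
18:45 UTC − 9h45m = 09:00 Veloth Province.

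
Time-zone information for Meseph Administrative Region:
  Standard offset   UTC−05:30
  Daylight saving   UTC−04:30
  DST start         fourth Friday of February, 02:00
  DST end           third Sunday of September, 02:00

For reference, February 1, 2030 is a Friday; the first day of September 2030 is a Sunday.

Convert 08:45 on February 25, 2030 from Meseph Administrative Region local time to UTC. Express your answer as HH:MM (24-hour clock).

13:15

1 February 2030 is a Friday, so the first Friday is February 1 and the fourth is February 22.
1 September 2030 is a Sunday, so the first Sunday is September 1 and the third is September 15.
February 25, 2030 lies within the daylight-saving period (22 February – 15 September), so Meseph Administrative Region is on daylight time, UTC−04:30.
08:45 local + 4h30m = 13:15 UTC.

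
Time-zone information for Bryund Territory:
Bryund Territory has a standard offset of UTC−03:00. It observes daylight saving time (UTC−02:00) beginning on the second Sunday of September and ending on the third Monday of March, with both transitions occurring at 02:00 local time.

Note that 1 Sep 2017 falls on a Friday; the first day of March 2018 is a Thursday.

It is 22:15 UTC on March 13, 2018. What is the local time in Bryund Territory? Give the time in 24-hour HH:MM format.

20:15

1 September 2017 is a Friday, so the first Sunday is September 3 and the second is September 10.
1 March 2018 is a Thursday, so the first Monday is March 5 and the third is March 19.
At the standard offset (UTC−03:00), 22:15 UTC − 3h = 19:15 Bryund Territory standard time.
Daylight saving runs 10 September 2017 – 19 March 2018; the standard-time date in Bryund Territory, March 13, 2018, is inside that window, so Bryund Territory is at UTC−02:00.
22:15 UTC − 2h = 20:15 local.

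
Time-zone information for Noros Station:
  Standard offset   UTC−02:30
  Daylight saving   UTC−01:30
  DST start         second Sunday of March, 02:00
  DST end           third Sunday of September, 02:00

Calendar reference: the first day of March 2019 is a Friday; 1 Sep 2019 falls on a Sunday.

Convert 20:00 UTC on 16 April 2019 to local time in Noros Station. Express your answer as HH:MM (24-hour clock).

1 March 2019 is a Friday, so the first Sunday is March 3 and the second is March 10.
1 September 2019 is a Sunday, so the first Sunday is September 1 and the third is September 15.
At the standard offset (UTC−02:30), 20:00 UTC − 2h30m = 17:30 Noros Station standard time.
The standard-time date in Noros Station, 16 April 2019, lies within the daylight-saving period (10 March – 15 September), so Noros Station is on daylight time, UTC−01:30.
20:00 UTC − 1h30m = 18:30 local.

18:30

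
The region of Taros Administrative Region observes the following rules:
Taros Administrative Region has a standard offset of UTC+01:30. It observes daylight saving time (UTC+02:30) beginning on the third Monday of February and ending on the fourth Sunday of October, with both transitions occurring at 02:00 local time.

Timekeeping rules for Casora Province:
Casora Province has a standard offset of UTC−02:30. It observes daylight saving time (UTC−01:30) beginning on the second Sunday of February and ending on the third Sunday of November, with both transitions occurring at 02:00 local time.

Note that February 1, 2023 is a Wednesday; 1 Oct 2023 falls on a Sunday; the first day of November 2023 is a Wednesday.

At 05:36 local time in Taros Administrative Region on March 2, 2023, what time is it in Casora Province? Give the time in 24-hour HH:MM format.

01:36

1 February 2023 is a Wednesday, so the first Monday is February 6 and the third is February 20.
1 October 2023 is a Sunday, so the first Sunday is October 1 and the fourth is October 22.
Daylight saving runs 20 February – 22 October; March 2, 2023 is inside that window, so Taros Administrative Region is at UTC+02:30.
05:36 Taros Administrative Region − 2h30m = 03:06 UTC.
1 February 2023 is a Wednesday, so the first Sunday is February 5 and the second is February 12.
1 November 2023 is a Wednesday, so the first Sunday is November 5 and the third is November 19.
At the standard offset (UTC−02:30), 03:06 UTC − 2h30m = 00:36 Casora Province standard time.
The standard-time date in Casora Province, March 2, 2023, falls between 12 February and 19 November, so daylight saving is in effect and Casora Province is at UTC−01:30.
03:06 UTC − 1h30m = 01:36 Casora Province.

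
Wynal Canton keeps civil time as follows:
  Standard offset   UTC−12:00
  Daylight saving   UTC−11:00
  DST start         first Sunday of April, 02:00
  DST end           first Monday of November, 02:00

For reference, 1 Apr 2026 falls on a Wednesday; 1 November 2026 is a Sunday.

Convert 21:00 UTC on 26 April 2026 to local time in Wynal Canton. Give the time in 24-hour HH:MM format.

10:00

1 April 2026 is a Wednesday, so the first Sunday is April 5.
1 November 2026 is a Sunday, so the first Monday is November 2.
At the standard offset (UTC−12:00), 21:00 UTC − 12h = 09:00 Wynal Canton standard time.
The standard-time date in Wynal Canton, 26 April 2026, lies within the daylight-saving period (5 April – 2 November), so Wynal Canton is on daylight time, UTC−11:00.
21:00 UTC − 11h = 10:00 local.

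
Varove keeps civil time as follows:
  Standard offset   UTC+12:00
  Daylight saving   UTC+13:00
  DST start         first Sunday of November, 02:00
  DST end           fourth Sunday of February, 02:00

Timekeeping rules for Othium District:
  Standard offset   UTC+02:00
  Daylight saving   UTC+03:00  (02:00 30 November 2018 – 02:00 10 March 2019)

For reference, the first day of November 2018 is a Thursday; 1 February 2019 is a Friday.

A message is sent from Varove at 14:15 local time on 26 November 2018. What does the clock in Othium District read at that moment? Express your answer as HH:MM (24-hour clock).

03:15

1 November 2018 is a Thursday, so the first Sunday is November 4.
1 February 2019 is a Friday, so the first Sunday is February 3 and the fourth is February 24.
26 November 2018 falls between 4 November 2018 and 24 February 2019, so daylight saving is in effect and Varove is at UTC+13:00.
14:15 Varove − 13h = 01:15 UTC.
At the standard offset (UTC+02:00), 01:15 UTC + 2h = 03:15 Othium District standard time.
Daylight saving runs 30 November 2018 – 10 March 2019; the standard-time date in Othium District, 26 November 2018, is outside that window, so Othium District is on standard time at UTC+02:00.
01:15 UTC + 2h = 03:15 Othium District.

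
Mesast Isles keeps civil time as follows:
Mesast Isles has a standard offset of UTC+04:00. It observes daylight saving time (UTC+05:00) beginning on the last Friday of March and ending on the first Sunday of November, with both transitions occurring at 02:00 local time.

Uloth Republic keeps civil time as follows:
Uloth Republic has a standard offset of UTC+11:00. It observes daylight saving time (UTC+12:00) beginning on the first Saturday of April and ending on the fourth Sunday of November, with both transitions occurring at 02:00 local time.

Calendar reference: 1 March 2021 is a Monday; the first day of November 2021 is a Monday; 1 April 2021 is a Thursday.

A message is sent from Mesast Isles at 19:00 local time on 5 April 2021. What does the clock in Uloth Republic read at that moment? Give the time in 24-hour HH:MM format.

02:00

1 March 2021 is a Monday, so Fridays fall on 5, 12, 19, 26; the last is March 26.
1 November 2021 is a Monday, so the first Sunday is November 7.
Daylight saving runs 26 March – 7 November; 5 April 2021 is inside that window, so Mesast Isles is at UTC+05:00.
19:00 Mesast Isles − 5h = 14:00 UTC.
1 April 2021 is a Thursday, so the first Saturday is April 3.
1 November 2021 is a Monday, so the first Sunday is November 7 and the fourth is November 28.
At the standard offset (UTC+11:00), 14:00 UTC + 11h = 01:00 Uloth Republic standard time (rolling into the next day, 6 April 2021).
The standard-time date in Uloth Republic, 6 April 2021, lies within the daylight-saving period (3 April – 28 November), so Uloth Republic is on daylight time, UTC+12:00.
14:00 UTC + 12h = 02:00 Uloth Republic (rolling into the next day, 6 April 2021).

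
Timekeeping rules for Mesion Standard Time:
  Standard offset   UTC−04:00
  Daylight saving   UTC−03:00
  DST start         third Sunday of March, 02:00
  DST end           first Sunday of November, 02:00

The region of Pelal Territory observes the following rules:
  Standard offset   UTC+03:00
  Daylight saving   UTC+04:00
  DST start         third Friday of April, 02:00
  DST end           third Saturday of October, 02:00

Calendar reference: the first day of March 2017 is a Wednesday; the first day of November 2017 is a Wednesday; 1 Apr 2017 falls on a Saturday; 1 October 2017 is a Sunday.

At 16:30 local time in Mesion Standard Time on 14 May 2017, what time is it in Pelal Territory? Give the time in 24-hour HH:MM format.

1 March 2017 is a Wednesday, so the first Sunday is March 5 and the third is March 19.
1 November 2017 is a Wednesday, so the first Sunday is November 5.
Daylight saving runs 19 March – 5 November; 14 May 2017 is inside that window, so Mesion Standard Time is at UTC−03:00.
16:30 Mesion Standard Time + 3h = 19:30 UTC.
1 April 2017 is a Saturday, so the first Friday is April 7 and the third is April 21.
1 October 2017 is a Sunday, so the first Saturday is October 7 and the third is October 21.
At the standard offset (UTC+03:00), 19:30 UTC + 3h = 22:30 Pelal Territory standard time.
The standard-time date in Pelal Territory, 14 May 2017, lies within the daylight-saving period (21 April – 21 October), so Pelal Territory is on daylight time, UTC+04:00.
19:30 UTC + 4h = 23:30 Pelal Territory.

23:30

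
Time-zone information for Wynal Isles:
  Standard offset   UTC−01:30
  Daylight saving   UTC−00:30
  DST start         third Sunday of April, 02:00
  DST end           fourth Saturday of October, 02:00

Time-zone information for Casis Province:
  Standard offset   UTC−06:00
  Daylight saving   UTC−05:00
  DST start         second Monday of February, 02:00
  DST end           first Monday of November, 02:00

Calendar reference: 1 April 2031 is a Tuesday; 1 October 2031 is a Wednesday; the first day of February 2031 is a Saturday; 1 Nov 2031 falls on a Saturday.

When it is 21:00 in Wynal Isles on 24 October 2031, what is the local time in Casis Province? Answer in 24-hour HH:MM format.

16:30

1 April 2031 is a Tuesday, so the first Sunday is April 6 and the third is April 20.
1 October 2031 is a Wednesday, so the first Saturday is October 4 and the fourth is October 25.
Daylight saving runs 20 April – 25 October; 24 October 2031 is inside that window, so Wynal Isles is at UTC−00:30.
21:00 Wynal Isles + 0h30m = 21:30 UTC.
1 February 2031 is a Saturday, so the first Monday is February 3 and the second is February 10.
1 November 2031 is a Saturday, so the first Monday is November 3.
At the standard offset (UTC−06:00), 21:30 UTC − 6h = 15:30 Casis Province standard time.
Daylight saving runs 10 February – 3 November; the standard-time date in Casis Province, 24 October 2031, is inside that window, so Casis Province is at UTC−05:00.
21:30 UTC − 5h = 16:30 Casis Province.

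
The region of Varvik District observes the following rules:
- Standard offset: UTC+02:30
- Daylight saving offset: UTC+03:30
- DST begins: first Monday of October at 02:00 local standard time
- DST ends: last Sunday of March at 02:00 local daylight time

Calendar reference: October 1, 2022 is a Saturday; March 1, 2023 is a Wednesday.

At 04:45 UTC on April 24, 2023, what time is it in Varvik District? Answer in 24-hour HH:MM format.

07:15

1 October 2022 is a Saturday, so the first Monday is October 3.
1 March 2023 is a Wednesday, so Sundays fall on 5, 12, 19, 26; the last is March 26.
At the standard offset (UTC+02:30), 04:45 UTC + 2h30m = 07:15 Varvik District standard time.
The standard-time date in Varvik District, April 24, 2023, does not fall between 3 October 2022 and 26 March 2023, so daylight saving is not in effect and Varvik District is at UTC+02:30.
04:45 UTC + 2h30m = 07:15 local.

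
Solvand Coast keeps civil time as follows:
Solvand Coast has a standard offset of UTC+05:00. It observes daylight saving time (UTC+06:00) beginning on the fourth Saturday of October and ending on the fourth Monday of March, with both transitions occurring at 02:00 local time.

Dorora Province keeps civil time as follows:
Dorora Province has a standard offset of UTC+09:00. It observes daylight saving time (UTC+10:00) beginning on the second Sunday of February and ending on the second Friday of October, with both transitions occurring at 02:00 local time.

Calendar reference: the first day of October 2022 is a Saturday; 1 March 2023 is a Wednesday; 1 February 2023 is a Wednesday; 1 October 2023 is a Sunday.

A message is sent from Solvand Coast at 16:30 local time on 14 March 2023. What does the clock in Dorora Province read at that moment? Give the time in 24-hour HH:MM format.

1 October 2022 is a Saturday, so the first Saturday is October 1 and the fourth is October 22.
1 March 2023 is a Wednesday, so the first Monday is March 6 and the fourth is March 27.
14 March 2023 lies within the daylight-saving period (22 October 2022 – 27 March 2023), so Solvand Coast is on daylight time, UTC+06:00.
16:30 Solvand Coast − 6h = 10:30 UTC.
1 February 2023 is a Wednesday, so the first Sunday is February 5 and the second is February 12.
1 October 2023 is a Sunday, so the first Friday is October 6 and the second is October 13.
At the standard offset (UTC+09:00), 10:30 UTC + 9h = 19:30 Dorora Province standard time.
The standard-time date in Dorora Province, 14 March 2023, lies within the daylight-saving period (12 February – 13 October), so Dorora Province is on daylight time, UTC+10:00.
10:30 UTC + 10h = 20:30 Dorora Province.

20:30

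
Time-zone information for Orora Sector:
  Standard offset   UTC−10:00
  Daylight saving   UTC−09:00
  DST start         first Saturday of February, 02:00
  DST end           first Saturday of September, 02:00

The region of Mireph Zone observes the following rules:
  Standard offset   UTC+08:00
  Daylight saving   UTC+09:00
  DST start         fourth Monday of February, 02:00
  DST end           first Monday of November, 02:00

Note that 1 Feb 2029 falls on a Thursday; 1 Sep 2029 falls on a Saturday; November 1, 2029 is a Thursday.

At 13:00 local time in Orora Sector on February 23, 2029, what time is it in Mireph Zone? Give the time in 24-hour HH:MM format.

06:00

1 February 2029 is a Thursday, so the first Saturday is February 3.
1 September 2029 is a Saturday, so the first Saturday is September 1.
February 23, 2029 lies within the daylight-saving period (3 February – 1 September), so Orora Sector is on daylight time, UTC−09:00.
13:00 Orora Sector + 9h = 22:00 UTC.
1 February 2029 is a Thursday, so the first Monday is February 5 and the fourth is February 26.
1 November 2029 is a Thursday, so the first Monday is November 5.
At the standard offset (UTC+08:00), 22:00 UTC + 8h = 06:00 Mireph Zone standard time (rolling into the next day, 24 February 2029).
The standard-time date in Mireph Zone, February 24, 2029, is outside the daylight-saving period (26 February – 5 November), so Mireph Zone is on standard time, UTC+08:00.
22:00 UTC + 8h = 06:00 Mireph Zone (rolling into the next day, 24 February 2029).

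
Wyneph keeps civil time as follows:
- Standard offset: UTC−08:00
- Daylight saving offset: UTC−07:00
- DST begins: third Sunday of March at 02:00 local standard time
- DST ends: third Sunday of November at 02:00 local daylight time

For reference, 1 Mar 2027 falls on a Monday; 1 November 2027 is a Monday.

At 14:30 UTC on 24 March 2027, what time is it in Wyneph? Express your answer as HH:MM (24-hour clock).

1 March 2027 is a Monday, so the first Sunday is March 7 and the third is March 21.
1 November 2027 is a Monday, so the first Sunday is November 7 and the third is November 21.
At the standard offset (UTC−08:00), 14:30 UTC − 8h = 06:30 Wyneph standard time.
The standard-time date in Wyneph, 24 March 2027, falls between 21 March and 21 November, so daylight saving is in effect and Wyneph is at UTC−07:00.
14:30 UTC − 7h = 07:30 local.

07:30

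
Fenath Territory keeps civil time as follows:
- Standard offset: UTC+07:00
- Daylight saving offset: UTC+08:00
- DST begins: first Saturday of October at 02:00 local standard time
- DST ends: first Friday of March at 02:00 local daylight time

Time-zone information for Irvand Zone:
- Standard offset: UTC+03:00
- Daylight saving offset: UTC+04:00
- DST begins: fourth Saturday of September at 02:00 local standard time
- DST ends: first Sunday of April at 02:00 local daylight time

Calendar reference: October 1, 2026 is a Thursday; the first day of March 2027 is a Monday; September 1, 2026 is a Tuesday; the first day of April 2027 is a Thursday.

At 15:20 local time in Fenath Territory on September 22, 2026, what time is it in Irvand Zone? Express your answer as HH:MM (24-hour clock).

1 October 2026 is a Thursday, so the first Saturday is October 3.
1 March 2027 is a Monday, so the first Friday is March 5.
September 22, 2026 is outside the daylight-saving period (3 October 2026 – 5 March 2027), so Fenath Territory is on standard time, UTC+07:00.
15:20 Fenath Territory − 7h = 08:20 UTC.
1 September 2026 is a Tuesday, so the first Saturday is September 5 and the fourth is September 26.
1 April 2027 is a Thursday, so the first Sunday is April 4.
At the standard offset (UTC+03:00), 08:20 UTC + 3h = 11:20 Irvand Zone standard time.
The standard-time date in Irvand Zone, September 22, 2026, does not fall between 26 September 2026 and 4 April 2027, so daylight saving is not in effect and Irvand Zone is at UTC+03:00.
08:20 UTC + 3h = 11:20 Irvand Zone.

11:20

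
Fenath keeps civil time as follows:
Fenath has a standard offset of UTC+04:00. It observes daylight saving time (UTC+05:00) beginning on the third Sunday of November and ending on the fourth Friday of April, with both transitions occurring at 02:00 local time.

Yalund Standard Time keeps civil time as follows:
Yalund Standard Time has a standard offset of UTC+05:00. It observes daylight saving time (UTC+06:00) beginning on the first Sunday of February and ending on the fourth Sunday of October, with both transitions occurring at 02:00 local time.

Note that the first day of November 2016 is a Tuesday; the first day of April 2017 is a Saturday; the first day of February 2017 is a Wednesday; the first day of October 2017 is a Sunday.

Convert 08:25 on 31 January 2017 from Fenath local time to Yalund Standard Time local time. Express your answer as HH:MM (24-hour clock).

1 November 2016 is a Tuesday, so the first Sunday is November 6 and the third is November 20.
1 April 2017 is a Saturday, so the first Friday is April 7 and the fourth is April 28.
31 January 2017 lies within the daylight-saving period (20 November 2016 – 28 April 2017), so Fenath is on daylight time, UTC+05:00.
08:25 Fenath − 5h = 03:25 UTC.
1 February 2017 is a Wednesday, so the first Sunday is February 5.
1 October 2017 is a Sunday, so the first Sunday is October 1 and the fourth is October 22.
At the standard offset (UTC+05:00), 03:25 UTC + 5h = 08:25 Yalund Standard Time standard time.
Daylight saving runs 5 February – 22 October; the standard-time date in Yalund Standard Time, 31 January 2017, is outside that window, so Yalund Standard Time is on standard time at UTC+05:00.
03:25 UTC + 5h = 08:25 Yalund Standard Time.

08:25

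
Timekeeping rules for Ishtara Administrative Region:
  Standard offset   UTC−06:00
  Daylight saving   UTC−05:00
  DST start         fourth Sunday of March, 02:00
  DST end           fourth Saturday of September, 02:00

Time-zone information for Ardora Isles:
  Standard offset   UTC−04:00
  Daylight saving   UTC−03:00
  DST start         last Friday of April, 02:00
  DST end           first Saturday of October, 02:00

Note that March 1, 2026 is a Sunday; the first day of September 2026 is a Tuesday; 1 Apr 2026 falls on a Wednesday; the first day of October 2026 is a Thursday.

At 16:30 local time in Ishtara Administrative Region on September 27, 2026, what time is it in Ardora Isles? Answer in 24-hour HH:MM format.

1 March 2026 is a Sunday, so the first Sunday is March 1 and the fourth is March 22.
1 September 2026 is a Tuesday, so the first Saturday is September 5 and the fourth is September 26.
Daylight saving runs 22 March – 26 September; September 27, 2026 is outside that window, so Ishtara Administrative Region is on standard time at UTC−06:00.
16:30 Ishtara Administrative Region + 6h = 22:30 UTC.
1 April 2026 is a Wednesday, so Fridays fall on 3, 10, 17, 24; the last is April 24.
1 October 2026 is a Thursday, so the first Saturday is October 3.
At the standard offset (UTC−04:00), 22:30 UTC − 4h = 18:30 Ardora Isles standard time.
The standard-time date in Ardora Isles, September 27, 2026, lies within the daylight-saving period (24 April – 3 October), so Ardora Isles is on daylight time, UTC−03:00.
22:30 UTC − 3h = 19:30 Ardora Isles.

19:30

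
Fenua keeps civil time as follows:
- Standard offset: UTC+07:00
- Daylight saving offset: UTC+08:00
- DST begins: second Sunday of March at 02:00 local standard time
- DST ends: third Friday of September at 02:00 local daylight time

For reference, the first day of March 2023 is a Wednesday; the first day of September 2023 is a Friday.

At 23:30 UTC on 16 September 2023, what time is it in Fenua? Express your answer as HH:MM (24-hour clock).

1 March 2023 is a Wednesday, so the first Sunday is March 5 and the second is March 12.
1 September 2023 is a Friday, so the first Friday is September 1 and the third is September 15.
At the standard offset (UTC+07:00), 23:30 UTC + 7h = 06:30 Fenua standard time (rolling into the next day, 17 September 2023).
The standard-time date in Fenua, 17 September 2023, is outside the daylight-saving period (12 March – 15 September), so Fenua is on standard time, UTC+07:00.
23:30 UTC + 7h = 06:30 local (rolling into the next day, 17 September 2023).

06:30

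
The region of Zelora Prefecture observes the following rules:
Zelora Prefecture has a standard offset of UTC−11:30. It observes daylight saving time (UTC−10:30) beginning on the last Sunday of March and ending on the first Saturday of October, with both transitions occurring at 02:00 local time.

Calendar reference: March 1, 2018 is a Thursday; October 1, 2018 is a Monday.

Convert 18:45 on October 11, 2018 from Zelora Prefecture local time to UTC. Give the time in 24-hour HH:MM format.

1 March 2018 is a Thursday, so Sundays fall on 4, 11, 18, 25; the last is March 25.
1 October 2018 is a Monday, so the first Saturday is October 6.
Daylight saving runs 25 March – 6 October; October 11, 2018 is outside that window, so Zelora Prefecture is on standard time at UTC−11:30.
18:45 local + 11h30m = 06:15 UTC (rolling into the next day, 12 October 2018).

06:15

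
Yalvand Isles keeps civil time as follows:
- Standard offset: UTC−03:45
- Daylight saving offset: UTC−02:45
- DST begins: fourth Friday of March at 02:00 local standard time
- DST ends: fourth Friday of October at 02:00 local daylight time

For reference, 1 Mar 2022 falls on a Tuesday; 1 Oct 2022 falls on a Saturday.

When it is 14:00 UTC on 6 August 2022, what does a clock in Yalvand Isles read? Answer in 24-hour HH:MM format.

1 March 2022 is a Tuesday, so the first Friday is March 4 and the fourth is March 25.
1 October 2022 is a Saturday, so the first Friday is October 7 and the fourth is October 28.
At the standard offset (UTC−03:45), 14:00 UTC − 3h45m = 10:15 Yalvand Isles standard time.
Daylight saving runs 25 March – 28 October; the standard-time date in Yalvand Isles, 6 August 2022, is inside that window, so Yalvand Isles is at UTC−02:45.
14:00 UTC − 2h45m = 11:15 local.

11:15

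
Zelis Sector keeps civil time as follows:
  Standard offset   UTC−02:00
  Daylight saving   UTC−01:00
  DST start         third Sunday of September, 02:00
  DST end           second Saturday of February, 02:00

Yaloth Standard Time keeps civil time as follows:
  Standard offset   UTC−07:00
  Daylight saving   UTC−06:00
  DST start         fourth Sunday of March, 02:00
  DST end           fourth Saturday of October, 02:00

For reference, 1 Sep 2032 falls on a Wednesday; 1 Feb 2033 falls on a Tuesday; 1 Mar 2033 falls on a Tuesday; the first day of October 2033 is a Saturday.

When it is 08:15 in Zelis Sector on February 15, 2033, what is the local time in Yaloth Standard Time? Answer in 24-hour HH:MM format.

03:15

1 September 2032 is a Wednesday, so the first Sunday is September 5 and the third is September 19.
1 February 2033 is a Tuesday, so the first Saturday is February 5 and the second is February 12.
February 15, 2033 does not fall between 19 September 2032 and 12 February 2033, so daylight saving is not in effect and Zelis Sector is at UTC−02:00.
08:15 Zelis Sector + 2h = 10:15 UTC.
1 March 2033 is a Tuesday, so the first Sunday is March 6 and the fourth is March 27.
1 October 2033 is a Saturday, so the first Saturday is October 1 and the fourth is October 22.
At the standard offset (UTC−07:00), 10:15 UTC − 7h = 03:15 Yaloth Standard Time standard time.
The standard-time date in Yaloth Standard Time, February 15, 2033, is outside the daylight-saving period (27 March – 22 October), so Yaloth Standard Time is on standard time, UTC−07:00.
10:15 UTC − 7h = 03:15 Yaloth Standard Time.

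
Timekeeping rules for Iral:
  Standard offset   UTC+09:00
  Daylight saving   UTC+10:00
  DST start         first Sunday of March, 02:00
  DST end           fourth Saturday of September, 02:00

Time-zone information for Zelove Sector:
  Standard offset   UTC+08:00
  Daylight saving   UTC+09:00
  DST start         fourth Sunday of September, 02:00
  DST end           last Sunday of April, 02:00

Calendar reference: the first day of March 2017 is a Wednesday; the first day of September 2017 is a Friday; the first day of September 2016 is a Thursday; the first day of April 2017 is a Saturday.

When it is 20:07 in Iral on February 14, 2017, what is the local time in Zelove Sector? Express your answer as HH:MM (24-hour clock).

20:07

1 March 2017 is a Wednesday, so the first Sunday is March 5.
1 September 2017 is a Friday, so the first Saturday is September 2 and the fourth is September 23.
February 14, 2017 is outside the daylight-saving period (5 March – 23 September), so Iral is on standard time, UTC+09:00.
20:07 Iral − 9h = 11:07 UTC.
1 September 2016 is a Thursday, so the first Sunday is September 4 and the fourth is September 25.
1 April 2017 is a Saturday, so Sundays fall on 2, 9, 16, 23, 30; the last is April 30.
At the standard offset (UTC+08:00), 11:07 UTC + 8h = 19:07 Zelove Sector standard time.
Daylight saving runs 25 September 2016 – 30 April 2017; the standard-time date in Zelove Sector, February 14, 2017, is inside that window, so Zelove Sector is at UTC+09:00.
11:07 UTC + 9h = 20:07 Zelove Sector.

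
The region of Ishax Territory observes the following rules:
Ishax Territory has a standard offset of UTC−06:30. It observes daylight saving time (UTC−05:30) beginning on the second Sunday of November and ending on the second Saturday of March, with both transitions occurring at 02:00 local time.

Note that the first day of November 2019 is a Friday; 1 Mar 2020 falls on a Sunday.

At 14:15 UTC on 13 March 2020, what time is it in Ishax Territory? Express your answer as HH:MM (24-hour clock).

08:45

1 November 2019 is a Friday, so the first Sunday is November 3 and the second is November 10.
1 March 2020 is a Sunday, so the first Saturday is March 7 and the second is March 14.
At the standard offset (UTC−06:30), 14:15 UTC − 6h30m = 07:45 Ishax Territory standard time.
The standard-time date in Ishax Territory, 13 March 2020, falls between 10 November 2019 and 14 March 2020, so daylight saving is in effect and Ishax Territory is at UTC−05:30.
14:15 UTC − 5h30m = 08:45 local.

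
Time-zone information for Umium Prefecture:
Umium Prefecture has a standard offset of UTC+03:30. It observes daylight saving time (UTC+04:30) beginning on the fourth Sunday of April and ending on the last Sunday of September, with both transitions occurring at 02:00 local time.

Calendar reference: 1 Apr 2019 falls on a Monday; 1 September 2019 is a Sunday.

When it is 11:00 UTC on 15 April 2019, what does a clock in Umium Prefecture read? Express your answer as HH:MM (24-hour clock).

1 April 2019 is a Monday, so the first Sunday is April 7 and the fourth is April 28.
1 September 2019 is a Sunday, so Sundays fall on 1, 8, 15, 22, 29; the last is September 29.
At the standard offset (UTC+03:30), 11:00 UTC + 3h30m = 14:30 Umium Prefecture standard time.
The standard-time date in Umium Prefecture, 15 April 2019, does not fall between 28 April and 29 September, so daylight saving is not in effect and Umium Prefecture is at UTC+03:30.
11:00 UTC + 3h30m = 14:30 local.

14:30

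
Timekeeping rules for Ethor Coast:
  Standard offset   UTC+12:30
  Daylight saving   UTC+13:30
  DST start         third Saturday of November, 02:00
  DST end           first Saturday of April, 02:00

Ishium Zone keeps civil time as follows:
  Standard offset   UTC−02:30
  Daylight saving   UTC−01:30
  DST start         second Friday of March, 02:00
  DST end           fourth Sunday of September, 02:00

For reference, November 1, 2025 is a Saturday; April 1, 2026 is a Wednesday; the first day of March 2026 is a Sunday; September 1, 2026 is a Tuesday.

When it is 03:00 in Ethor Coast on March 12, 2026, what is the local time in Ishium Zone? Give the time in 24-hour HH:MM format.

1 November 2025 is a Saturday, so the first Saturday is November 1 and the third is November 15.
1 April 2026 is a Wednesday, so the first Saturday is April 4.
March 12, 2026 falls between 15 November 2025 and 4 April 2026, so daylight saving is in effect and Ethor Coast is at UTC+13:30.
03:00 Ethor Coast − 13h30m = 13:30 UTC (rolling into the previous day, 11 March 2026).
1 March 2026 is a Sunday, so the first Friday is March 6 and the second is March 13.
1 September 2026 is a Tuesday, so the first Sunday is September 6 and the fourth is September 27.
At the standard offset (UTC−02:30), 13:30 UTC − 2h30m = 11:00 Ishium Zone standard time.
Daylight saving runs 13 March – 27 September; the standard-time date in Ishium Zone, March 11, 2026, is outside that window, so Ishium Zone is on standard time at UTC−02:30.
13:30 UTC − 2h30m = 11:00 Ishium Zone.

11:00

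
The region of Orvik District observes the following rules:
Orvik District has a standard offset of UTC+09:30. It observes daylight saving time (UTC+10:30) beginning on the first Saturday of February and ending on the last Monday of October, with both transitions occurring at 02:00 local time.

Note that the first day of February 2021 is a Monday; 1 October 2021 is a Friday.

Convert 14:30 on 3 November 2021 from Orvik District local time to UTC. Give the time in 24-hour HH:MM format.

1 February 2021 is a Monday, so the first Saturday is February 6.
1 October 2021 is a Friday, so Mondays fall on 4, 11, 18, 25; the last is October 25.
3 November 2021 is outside the daylight-saving period (6 February – 25 October), so Orvik District is on standard time, UTC+09:30.
14:30 local − 9h30m = 05:00 UTC.

05:00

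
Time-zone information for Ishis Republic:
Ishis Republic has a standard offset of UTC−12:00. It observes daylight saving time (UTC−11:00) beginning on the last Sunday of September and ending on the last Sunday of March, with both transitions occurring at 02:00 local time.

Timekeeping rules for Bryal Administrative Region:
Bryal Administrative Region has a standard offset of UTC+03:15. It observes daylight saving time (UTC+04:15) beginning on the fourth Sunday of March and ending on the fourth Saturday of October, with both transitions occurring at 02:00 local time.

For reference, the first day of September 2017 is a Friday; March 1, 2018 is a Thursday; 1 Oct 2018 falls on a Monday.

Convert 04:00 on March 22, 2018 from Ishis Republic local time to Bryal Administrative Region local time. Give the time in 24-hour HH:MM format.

18:15

1 September 2017 is a Friday, so Sundays fall on 3, 10, 17, 24; the last is September 24.
1 March 2018 is a Thursday, so Sundays fall on 4, 11, 18, 25; the last is March 25.
March 22, 2018 lies within the daylight-saving period (24 September 2017 – 25 March 2018), so Ishis Republic is on daylight time, UTC−11:00.
04:00 Ishis Republic + 11h = 15:00 UTC.
1 March 2018 is a Thursday, so the first Sunday is March 4 and the fourth is March 25.
1 October 2018 is a Monday, so the first Saturday is October 6 and the fourth is October 27.
At the standard offset (UTC+03:15), 15:00 UTC + 3h15m = 18:15 Bryal Administrative Region standard time.
The standard-time date in Bryal Administrative Region, March 22, 2018, does not fall between 25 March and 27 October, so daylight saving is not in effect and Bryal Administrative Region is at UTC+03:15.
15:00 UTC + 3h15m = 18:15 Bryal Administrative Region.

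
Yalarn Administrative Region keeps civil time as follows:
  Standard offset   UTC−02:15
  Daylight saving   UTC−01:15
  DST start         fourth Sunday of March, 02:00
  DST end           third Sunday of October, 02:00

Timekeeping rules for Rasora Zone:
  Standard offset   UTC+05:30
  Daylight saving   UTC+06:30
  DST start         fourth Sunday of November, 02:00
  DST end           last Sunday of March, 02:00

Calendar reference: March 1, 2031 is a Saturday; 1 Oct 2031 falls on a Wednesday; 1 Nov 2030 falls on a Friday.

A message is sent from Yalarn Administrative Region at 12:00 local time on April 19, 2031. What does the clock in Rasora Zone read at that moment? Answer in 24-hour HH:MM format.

1 March 2031 is a Saturday, so the first Sunday is March 2 and the fourth is March 23.
1 October 2031 is a Wednesday, so the first Sunday is October 5 and the third is October 19.
April 19, 2031 lies within the daylight-saving period (23 March – 19 October), so Yalarn Administrative Region is on daylight time, UTC−01:15.
12:00 Yalarn Administrative Region + 1h15m = 13:15 UTC.
1 November 2030 is a Friday, so the first Sunday is November 3 and the fourth is November 24.
1 March 2031 is a Saturday, so Sundays fall on 2, 9, 16, 23, 30; the last is March 30.
At the standard offset (UTC+05:30), 13:15 UTC + 5h30m = 18:45 Rasora Zone standard time.
The standard-time date in Rasora Zone, April 19, 2031, is outside the daylight-saving period (24 November 2030 – 30 March 2031), so Rasora Zone is on standard time, UTC+05:30.
13:15 UTC + 5h30m = 18:45 Rasora Zone.

18:45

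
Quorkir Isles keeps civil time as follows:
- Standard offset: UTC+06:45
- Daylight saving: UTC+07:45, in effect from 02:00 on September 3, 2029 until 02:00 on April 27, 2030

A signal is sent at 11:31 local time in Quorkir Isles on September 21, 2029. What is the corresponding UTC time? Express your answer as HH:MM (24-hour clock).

03:46

Daylight saving runs 3 September 2029 – 27 April 2030; September 21, 2029 is inside that window, so Quorkir Isles is at UTC+07:45.
11:31 local − 7h45m = 03:46 UTC.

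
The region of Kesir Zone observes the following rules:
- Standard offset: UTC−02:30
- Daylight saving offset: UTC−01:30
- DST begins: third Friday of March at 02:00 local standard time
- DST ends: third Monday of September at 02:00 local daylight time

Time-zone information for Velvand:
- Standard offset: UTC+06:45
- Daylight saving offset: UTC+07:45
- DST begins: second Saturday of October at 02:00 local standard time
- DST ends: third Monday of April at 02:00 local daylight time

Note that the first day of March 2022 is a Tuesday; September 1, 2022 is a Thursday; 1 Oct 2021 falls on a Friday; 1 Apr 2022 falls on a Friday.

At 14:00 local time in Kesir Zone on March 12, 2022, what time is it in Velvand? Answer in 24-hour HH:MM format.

1 March 2022 is a Tuesday, so the first Friday is March 4 and the third is March 18.
1 September 2022 is a Thursday, so the first Monday is September 5 and the third is September 19.
Daylight saving runs 18 March – 19 September; March 12, 2022 is outside that window, so Kesir Zone is on standard time at UTC−02:30.
14:00 Kesir Zone + 2h30m = 16:30 UTC.
1 October 2021 is a Friday, so the first Saturday is October 2 and the second is October 9.
1 April 2022 is a Friday, so the first Monday is April 4 and the third is April 18.
At the standard offset (UTC+06:45), 16:30 UTC + 6h45m = 23:15 Velvand standard time.
Daylight saving runs 9 October 2021 – 18 April 2022; the standard-time date in Velvand, March 12, 2022, is inside that window, so Velvand is at UTC+07:45.
16:30 UTC + 7h45m = 00:15 Velvand (rolling into the next day, 13 March 2022).

00:15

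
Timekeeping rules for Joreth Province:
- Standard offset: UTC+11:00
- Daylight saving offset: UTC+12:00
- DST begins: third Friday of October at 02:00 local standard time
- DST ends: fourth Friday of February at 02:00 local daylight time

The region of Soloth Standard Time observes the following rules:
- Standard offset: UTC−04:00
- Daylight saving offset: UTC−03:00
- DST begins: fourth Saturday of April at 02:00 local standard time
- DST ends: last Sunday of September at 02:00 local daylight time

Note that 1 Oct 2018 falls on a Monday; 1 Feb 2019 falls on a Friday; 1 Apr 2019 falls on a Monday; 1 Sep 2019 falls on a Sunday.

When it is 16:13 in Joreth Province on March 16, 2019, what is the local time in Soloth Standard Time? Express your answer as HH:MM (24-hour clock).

01:13

1 October 2018 is a Monday, so the first Friday is October 5 and the third is October 19.
1 February 2019 is a Friday, so the first Friday is February 1 and the fourth is February 22.
Daylight saving runs 19 October 2018 – 22 February 2019; March 16, 2019 is outside that window, so Joreth Province is on standard time at UTC+11:00.
16:13 Joreth Province − 11h = 05:13 UTC.
1 April 2019 is a Monday, so the first Saturday is April 6 and the fourth is April 27.
1 September 2019 is a Sunday, so Sundays fall on 1, 8, 15, 22, 29; the last is September 29.
At the standard offset (UTC−04:00), 05:13 UTC − 4h = 01:13 Soloth Standard Time standard time.
The standard-time date in Soloth Standard Time, March 16, 2019, is outside the daylight-saving period (27 April – 29 September), so Soloth Standard Time is on standard time, UTC−04:00.
05:13 UTC − 4h = 01:13 Soloth Standard Time.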